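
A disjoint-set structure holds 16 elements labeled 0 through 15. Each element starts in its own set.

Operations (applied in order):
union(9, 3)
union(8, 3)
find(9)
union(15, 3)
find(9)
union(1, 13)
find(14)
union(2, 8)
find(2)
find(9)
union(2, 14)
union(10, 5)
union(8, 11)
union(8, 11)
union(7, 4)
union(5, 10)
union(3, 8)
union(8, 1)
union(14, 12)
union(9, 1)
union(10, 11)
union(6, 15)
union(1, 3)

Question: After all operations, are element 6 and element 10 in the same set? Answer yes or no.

Answer: yes

Derivation:
Step 1: union(9, 3) -> merged; set of 9 now {3, 9}
Step 2: union(8, 3) -> merged; set of 8 now {3, 8, 9}
Step 3: find(9) -> no change; set of 9 is {3, 8, 9}
Step 4: union(15, 3) -> merged; set of 15 now {3, 8, 9, 15}
Step 5: find(9) -> no change; set of 9 is {3, 8, 9, 15}
Step 6: union(1, 13) -> merged; set of 1 now {1, 13}
Step 7: find(14) -> no change; set of 14 is {14}
Step 8: union(2, 8) -> merged; set of 2 now {2, 3, 8, 9, 15}
Step 9: find(2) -> no change; set of 2 is {2, 3, 8, 9, 15}
Step 10: find(9) -> no change; set of 9 is {2, 3, 8, 9, 15}
Step 11: union(2, 14) -> merged; set of 2 now {2, 3, 8, 9, 14, 15}
Step 12: union(10, 5) -> merged; set of 10 now {5, 10}
Step 13: union(8, 11) -> merged; set of 8 now {2, 3, 8, 9, 11, 14, 15}
Step 14: union(8, 11) -> already same set; set of 8 now {2, 3, 8, 9, 11, 14, 15}
Step 15: union(7, 4) -> merged; set of 7 now {4, 7}
Step 16: union(5, 10) -> already same set; set of 5 now {5, 10}
Step 17: union(3, 8) -> already same set; set of 3 now {2, 3, 8, 9, 11, 14, 15}
Step 18: union(8, 1) -> merged; set of 8 now {1, 2, 3, 8, 9, 11, 13, 14, 15}
Step 19: union(14, 12) -> merged; set of 14 now {1, 2, 3, 8, 9, 11, 12, 13, 14, 15}
Step 20: union(9, 1) -> already same set; set of 9 now {1, 2, 3, 8, 9, 11, 12, 13, 14, 15}
Step 21: union(10, 11) -> merged; set of 10 now {1, 2, 3, 5, 8, 9, 10, 11, 12, 13, 14, 15}
Step 22: union(6, 15) -> merged; set of 6 now {1, 2, 3, 5, 6, 8, 9, 10, 11, 12, 13, 14, 15}
Step 23: union(1, 3) -> already same set; set of 1 now {1, 2, 3, 5, 6, 8, 9, 10, 11, 12, 13, 14, 15}
Set of 6: {1, 2, 3, 5, 6, 8, 9, 10, 11, 12, 13, 14, 15}; 10 is a member.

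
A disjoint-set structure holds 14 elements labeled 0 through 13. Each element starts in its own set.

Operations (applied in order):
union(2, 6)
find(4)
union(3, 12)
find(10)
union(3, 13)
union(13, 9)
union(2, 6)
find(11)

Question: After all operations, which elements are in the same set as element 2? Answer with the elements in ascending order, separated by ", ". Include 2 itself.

Step 1: union(2, 6) -> merged; set of 2 now {2, 6}
Step 2: find(4) -> no change; set of 4 is {4}
Step 3: union(3, 12) -> merged; set of 3 now {3, 12}
Step 4: find(10) -> no change; set of 10 is {10}
Step 5: union(3, 13) -> merged; set of 3 now {3, 12, 13}
Step 6: union(13, 9) -> merged; set of 13 now {3, 9, 12, 13}
Step 7: union(2, 6) -> already same set; set of 2 now {2, 6}
Step 8: find(11) -> no change; set of 11 is {11}
Component of 2: {2, 6}

Answer: 2, 6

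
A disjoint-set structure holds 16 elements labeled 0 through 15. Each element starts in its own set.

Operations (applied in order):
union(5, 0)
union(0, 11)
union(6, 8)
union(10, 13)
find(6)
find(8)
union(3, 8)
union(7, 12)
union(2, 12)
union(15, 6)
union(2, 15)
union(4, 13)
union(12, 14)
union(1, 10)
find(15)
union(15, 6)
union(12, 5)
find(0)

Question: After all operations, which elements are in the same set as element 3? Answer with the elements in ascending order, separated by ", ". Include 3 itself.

Answer: 0, 2, 3, 5, 6, 7, 8, 11, 12, 14, 15

Derivation:
Step 1: union(5, 0) -> merged; set of 5 now {0, 5}
Step 2: union(0, 11) -> merged; set of 0 now {0, 5, 11}
Step 3: union(6, 8) -> merged; set of 6 now {6, 8}
Step 4: union(10, 13) -> merged; set of 10 now {10, 13}
Step 5: find(6) -> no change; set of 6 is {6, 8}
Step 6: find(8) -> no change; set of 8 is {6, 8}
Step 7: union(3, 8) -> merged; set of 3 now {3, 6, 8}
Step 8: union(7, 12) -> merged; set of 7 now {7, 12}
Step 9: union(2, 12) -> merged; set of 2 now {2, 7, 12}
Step 10: union(15, 6) -> merged; set of 15 now {3, 6, 8, 15}
Step 11: union(2, 15) -> merged; set of 2 now {2, 3, 6, 7, 8, 12, 15}
Step 12: union(4, 13) -> merged; set of 4 now {4, 10, 13}
Step 13: union(12, 14) -> merged; set of 12 now {2, 3, 6, 7, 8, 12, 14, 15}
Step 14: union(1, 10) -> merged; set of 1 now {1, 4, 10, 13}
Step 15: find(15) -> no change; set of 15 is {2, 3, 6, 7, 8, 12, 14, 15}
Step 16: union(15, 6) -> already same set; set of 15 now {2, 3, 6, 7, 8, 12, 14, 15}
Step 17: union(12, 5) -> merged; set of 12 now {0, 2, 3, 5, 6, 7, 8, 11, 12, 14, 15}
Step 18: find(0) -> no change; set of 0 is {0, 2, 3, 5, 6, 7, 8, 11, 12, 14, 15}
Component of 3: {0, 2, 3, 5, 6, 7, 8, 11, 12, 14, 15}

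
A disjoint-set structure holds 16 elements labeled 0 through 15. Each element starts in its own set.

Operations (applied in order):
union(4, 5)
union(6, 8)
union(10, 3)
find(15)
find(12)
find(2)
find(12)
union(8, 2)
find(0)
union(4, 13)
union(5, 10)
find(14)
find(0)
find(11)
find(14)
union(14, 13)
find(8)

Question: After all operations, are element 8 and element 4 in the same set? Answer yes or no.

Step 1: union(4, 5) -> merged; set of 4 now {4, 5}
Step 2: union(6, 8) -> merged; set of 6 now {6, 8}
Step 3: union(10, 3) -> merged; set of 10 now {3, 10}
Step 4: find(15) -> no change; set of 15 is {15}
Step 5: find(12) -> no change; set of 12 is {12}
Step 6: find(2) -> no change; set of 2 is {2}
Step 7: find(12) -> no change; set of 12 is {12}
Step 8: union(8, 2) -> merged; set of 8 now {2, 6, 8}
Step 9: find(0) -> no change; set of 0 is {0}
Step 10: union(4, 13) -> merged; set of 4 now {4, 5, 13}
Step 11: union(5, 10) -> merged; set of 5 now {3, 4, 5, 10, 13}
Step 12: find(14) -> no change; set of 14 is {14}
Step 13: find(0) -> no change; set of 0 is {0}
Step 14: find(11) -> no change; set of 11 is {11}
Step 15: find(14) -> no change; set of 14 is {14}
Step 16: union(14, 13) -> merged; set of 14 now {3, 4, 5, 10, 13, 14}
Step 17: find(8) -> no change; set of 8 is {2, 6, 8}
Set of 8: {2, 6, 8}; 4 is not a member.

Answer: no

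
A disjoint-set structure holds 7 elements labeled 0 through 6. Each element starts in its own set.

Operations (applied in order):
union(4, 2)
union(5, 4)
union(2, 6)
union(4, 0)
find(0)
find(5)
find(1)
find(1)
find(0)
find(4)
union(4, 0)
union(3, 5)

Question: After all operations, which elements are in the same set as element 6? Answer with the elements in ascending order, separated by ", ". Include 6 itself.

Step 1: union(4, 2) -> merged; set of 4 now {2, 4}
Step 2: union(5, 4) -> merged; set of 5 now {2, 4, 5}
Step 3: union(2, 6) -> merged; set of 2 now {2, 4, 5, 6}
Step 4: union(4, 0) -> merged; set of 4 now {0, 2, 4, 5, 6}
Step 5: find(0) -> no change; set of 0 is {0, 2, 4, 5, 6}
Step 6: find(5) -> no change; set of 5 is {0, 2, 4, 5, 6}
Step 7: find(1) -> no change; set of 1 is {1}
Step 8: find(1) -> no change; set of 1 is {1}
Step 9: find(0) -> no change; set of 0 is {0, 2, 4, 5, 6}
Step 10: find(4) -> no change; set of 4 is {0, 2, 4, 5, 6}
Step 11: union(4, 0) -> already same set; set of 4 now {0, 2, 4, 5, 6}
Step 12: union(3, 5) -> merged; set of 3 now {0, 2, 3, 4, 5, 6}
Component of 6: {0, 2, 3, 4, 5, 6}

Answer: 0, 2, 3, 4, 5, 6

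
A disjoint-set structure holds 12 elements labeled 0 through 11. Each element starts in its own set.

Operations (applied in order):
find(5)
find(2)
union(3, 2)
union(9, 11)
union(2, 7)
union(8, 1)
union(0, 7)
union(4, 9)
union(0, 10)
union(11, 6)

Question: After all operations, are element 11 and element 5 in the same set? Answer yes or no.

Step 1: find(5) -> no change; set of 5 is {5}
Step 2: find(2) -> no change; set of 2 is {2}
Step 3: union(3, 2) -> merged; set of 3 now {2, 3}
Step 4: union(9, 11) -> merged; set of 9 now {9, 11}
Step 5: union(2, 7) -> merged; set of 2 now {2, 3, 7}
Step 6: union(8, 1) -> merged; set of 8 now {1, 8}
Step 7: union(0, 7) -> merged; set of 0 now {0, 2, 3, 7}
Step 8: union(4, 9) -> merged; set of 4 now {4, 9, 11}
Step 9: union(0, 10) -> merged; set of 0 now {0, 2, 3, 7, 10}
Step 10: union(11, 6) -> merged; set of 11 now {4, 6, 9, 11}
Set of 11: {4, 6, 9, 11}; 5 is not a member.

Answer: no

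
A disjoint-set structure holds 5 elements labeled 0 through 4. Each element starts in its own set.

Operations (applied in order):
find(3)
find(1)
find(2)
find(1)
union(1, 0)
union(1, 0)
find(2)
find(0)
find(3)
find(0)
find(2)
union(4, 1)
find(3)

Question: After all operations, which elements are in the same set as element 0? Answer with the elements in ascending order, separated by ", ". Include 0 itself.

Answer: 0, 1, 4

Derivation:
Step 1: find(3) -> no change; set of 3 is {3}
Step 2: find(1) -> no change; set of 1 is {1}
Step 3: find(2) -> no change; set of 2 is {2}
Step 4: find(1) -> no change; set of 1 is {1}
Step 5: union(1, 0) -> merged; set of 1 now {0, 1}
Step 6: union(1, 0) -> already same set; set of 1 now {0, 1}
Step 7: find(2) -> no change; set of 2 is {2}
Step 8: find(0) -> no change; set of 0 is {0, 1}
Step 9: find(3) -> no change; set of 3 is {3}
Step 10: find(0) -> no change; set of 0 is {0, 1}
Step 11: find(2) -> no change; set of 2 is {2}
Step 12: union(4, 1) -> merged; set of 4 now {0, 1, 4}
Step 13: find(3) -> no change; set of 3 is {3}
Component of 0: {0, 1, 4}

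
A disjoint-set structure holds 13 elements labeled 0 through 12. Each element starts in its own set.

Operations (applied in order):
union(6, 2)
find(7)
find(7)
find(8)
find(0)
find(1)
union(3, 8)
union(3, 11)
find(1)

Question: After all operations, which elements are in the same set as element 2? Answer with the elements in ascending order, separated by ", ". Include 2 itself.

Answer: 2, 6

Derivation:
Step 1: union(6, 2) -> merged; set of 6 now {2, 6}
Step 2: find(7) -> no change; set of 7 is {7}
Step 3: find(7) -> no change; set of 7 is {7}
Step 4: find(8) -> no change; set of 8 is {8}
Step 5: find(0) -> no change; set of 0 is {0}
Step 6: find(1) -> no change; set of 1 is {1}
Step 7: union(3, 8) -> merged; set of 3 now {3, 8}
Step 8: union(3, 11) -> merged; set of 3 now {3, 8, 11}
Step 9: find(1) -> no change; set of 1 is {1}
Component of 2: {2, 6}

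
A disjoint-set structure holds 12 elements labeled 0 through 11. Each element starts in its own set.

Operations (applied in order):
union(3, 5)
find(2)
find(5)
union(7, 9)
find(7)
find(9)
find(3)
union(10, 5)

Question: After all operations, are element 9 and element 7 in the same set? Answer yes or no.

Step 1: union(3, 5) -> merged; set of 3 now {3, 5}
Step 2: find(2) -> no change; set of 2 is {2}
Step 3: find(5) -> no change; set of 5 is {3, 5}
Step 4: union(7, 9) -> merged; set of 7 now {7, 9}
Step 5: find(7) -> no change; set of 7 is {7, 9}
Step 6: find(9) -> no change; set of 9 is {7, 9}
Step 7: find(3) -> no change; set of 3 is {3, 5}
Step 8: union(10, 5) -> merged; set of 10 now {3, 5, 10}
Set of 9: {7, 9}; 7 is a member.

Answer: yes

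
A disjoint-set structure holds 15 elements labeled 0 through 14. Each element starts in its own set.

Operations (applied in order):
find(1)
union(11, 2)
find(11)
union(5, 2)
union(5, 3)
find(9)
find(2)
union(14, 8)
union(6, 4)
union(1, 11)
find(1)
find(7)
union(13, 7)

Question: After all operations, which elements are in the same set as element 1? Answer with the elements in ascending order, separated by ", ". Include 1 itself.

Answer: 1, 2, 3, 5, 11

Derivation:
Step 1: find(1) -> no change; set of 1 is {1}
Step 2: union(11, 2) -> merged; set of 11 now {2, 11}
Step 3: find(11) -> no change; set of 11 is {2, 11}
Step 4: union(5, 2) -> merged; set of 5 now {2, 5, 11}
Step 5: union(5, 3) -> merged; set of 5 now {2, 3, 5, 11}
Step 6: find(9) -> no change; set of 9 is {9}
Step 7: find(2) -> no change; set of 2 is {2, 3, 5, 11}
Step 8: union(14, 8) -> merged; set of 14 now {8, 14}
Step 9: union(6, 4) -> merged; set of 6 now {4, 6}
Step 10: union(1, 11) -> merged; set of 1 now {1, 2, 3, 5, 11}
Step 11: find(1) -> no change; set of 1 is {1, 2, 3, 5, 11}
Step 12: find(7) -> no change; set of 7 is {7}
Step 13: union(13, 7) -> merged; set of 13 now {7, 13}
Component of 1: {1, 2, 3, 5, 11}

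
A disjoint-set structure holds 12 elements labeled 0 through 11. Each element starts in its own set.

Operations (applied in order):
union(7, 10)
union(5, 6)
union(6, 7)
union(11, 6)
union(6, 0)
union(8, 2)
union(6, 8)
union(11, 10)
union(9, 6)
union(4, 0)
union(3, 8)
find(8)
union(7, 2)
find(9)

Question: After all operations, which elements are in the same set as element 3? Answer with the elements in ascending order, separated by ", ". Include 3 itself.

Step 1: union(7, 10) -> merged; set of 7 now {7, 10}
Step 2: union(5, 6) -> merged; set of 5 now {5, 6}
Step 3: union(6, 7) -> merged; set of 6 now {5, 6, 7, 10}
Step 4: union(11, 6) -> merged; set of 11 now {5, 6, 7, 10, 11}
Step 5: union(6, 0) -> merged; set of 6 now {0, 5, 6, 7, 10, 11}
Step 6: union(8, 2) -> merged; set of 8 now {2, 8}
Step 7: union(6, 8) -> merged; set of 6 now {0, 2, 5, 6, 7, 8, 10, 11}
Step 8: union(11, 10) -> already same set; set of 11 now {0, 2, 5, 6, 7, 8, 10, 11}
Step 9: union(9, 6) -> merged; set of 9 now {0, 2, 5, 6, 7, 8, 9, 10, 11}
Step 10: union(4, 0) -> merged; set of 4 now {0, 2, 4, 5, 6, 7, 8, 9, 10, 11}
Step 11: union(3, 8) -> merged; set of 3 now {0, 2, 3, 4, 5, 6, 7, 8, 9, 10, 11}
Step 12: find(8) -> no change; set of 8 is {0, 2, 3, 4, 5, 6, 7, 8, 9, 10, 11}
Step 13: union(7, 2) -> already same set; set of 7 now {0, 2, 3, 4, 5, 6, 7, 8, 9, 10, 11}
Step 14: find(9) -> no change; set of 9 is {0, 2, 3, 4, 5, 6, 7, 8, 9, 10, 11}
Component of 3: {0, 2, 3, 4, 5, 6, 7, 8, 9, 10, 11}

Answer: 0, 2, 3, 4, 5, 6, 7, 8, 9, 10, 11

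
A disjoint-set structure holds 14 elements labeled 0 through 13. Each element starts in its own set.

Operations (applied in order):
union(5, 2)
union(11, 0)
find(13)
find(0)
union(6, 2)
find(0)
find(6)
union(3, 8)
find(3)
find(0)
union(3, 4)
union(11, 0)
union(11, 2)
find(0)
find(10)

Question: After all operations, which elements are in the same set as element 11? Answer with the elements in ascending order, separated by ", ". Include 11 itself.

Answer: 0, 2, 5, 6, 11

Derivation:
Step 1: union(5, 2) -> merged; set of 5 now {2, 5}
Step 2: union(11, 0) -> merged; set of 11 now {0, 11}
Step 3: find(13) -> no change; set of 13 is {13}
Step 4: find(0) -> no change; set of 0 is {0, 11}
Step 5: union(6, 2) -> merged; set of 6 now {2, 5, 6}
Step 6: find(0) -> no change; set of 0 is {0, 11}
Step 7: find(6) -> no change; set of 6 is {2, 5, 6}
Step 8: union(3, 8) -> merged; set of 3 now {3, 8}
Step 9: find(3) -> no change; set of 3 is {3, 8}
Step 10: find(0) -> no change; set of 0 is {0, 11}
Step 11: union(3, 4) -> merged; set of 3 now {3, 4, 8}
Step 12: union(11, 0) -> already same set; set of 11 now {0, 11}
Step 13: union(11, 2) -> merged; set of 11 now {0, 2, 5, 6, 11}
Step 14: find(0) -> no change; set of 0 is {0, 2, 5, 6, 11}
Step 15: find(10) -> no change; set of 10 is {10}
Component of 11: {0, 2, 5, 6, 11}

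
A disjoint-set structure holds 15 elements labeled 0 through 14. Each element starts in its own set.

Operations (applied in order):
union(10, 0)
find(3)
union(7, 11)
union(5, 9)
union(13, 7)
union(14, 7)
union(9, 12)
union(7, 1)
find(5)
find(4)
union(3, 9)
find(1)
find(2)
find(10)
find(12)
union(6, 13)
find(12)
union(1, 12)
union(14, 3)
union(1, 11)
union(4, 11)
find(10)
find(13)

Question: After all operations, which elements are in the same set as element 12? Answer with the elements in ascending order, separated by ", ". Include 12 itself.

Answer: 1, 3, 4, 5, 6, 7, 9, 11, 12, 13, 14

Derivation:
Step 1: union(10, 0) -> merged; set of 10 now {0, 10}
Step 2: find(3) -> no change; set of 3 is {3}
Step 3: union(7, 11) -> merged; set of 7 now {7, 11}
Step 4: union(5, 9) -> merged; set of 5 now {5, 9}
Step 5: union(13, 7) -> merged; set of 13 now {7, 11, 13}
Step 6: union(14, 7) -> merged; set of 14 now {7, 11, 13, 14}
Step 7: union(9, 12) -> merged; set of 9 now {5, 9, 12}
Step 8: union(7, 1) -> merged; set of 7 now {1, 7, 11, 13, 14}
Step 9: find(5) -> no change; set of 5 is {5, 9, 12}
Step 10: find(4) -> no change; set of 4 is {4}
Step 11: union(3, 9) -> merged; set of 3 now {3, 5, 9, 12}
Step 12: find(1) -> no change; set of 1 is {1, 7, 11, 13, 14}
Step 13: find(2) -> no change; set of 2 is {2}
Step 14: find(10) -> no change; set of 10 is {0, 10}
Step 15: find(12) -> no change; set of 12 is {3, 5, 9, 12}
Step 16: union(6, 13) -> merged; set of 6 now {1, 6, 7, 11, 13, 14}
Step 17: find(12) -> no change; set of 12 is {3, 5, 9, 12}
Step 18: union(1, 12) -> merged; set of 1 now {1, 3, 5, 6, 7, 9, 11, 12, 13, 14}
Step 19: union(14, 3) -> already same set; set of 14 now {1, 3, 5, 6, 7, 9, 11, 12, 13, 14}
Step 20: union(1, 11) -> already same set; set of 1 now {1, 3, 5, 6, 7, 9, 11, 12, 13, 14}
Step 21: union(4, 11) -> merged; set of 4 now {1, 3, 4, 5, 6, 7, 9, 11, 12, 13, 14}
Step 22: find(10) -> no change; set of 10 is {0, 10}
Step 23: find(13) -> no change; set of 13 is {1, 3, 4, 5, 6, 7, 9, 11, 12, 13, 14}
Component of 12: {1, 3, 4, 5, 6, 7, 9, 11, 12, 13, 14}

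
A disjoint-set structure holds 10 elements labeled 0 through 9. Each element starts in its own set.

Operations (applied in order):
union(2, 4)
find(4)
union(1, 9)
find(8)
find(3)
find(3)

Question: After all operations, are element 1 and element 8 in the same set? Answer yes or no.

Answer: no

Derivation:
Step 1: union(2, 4) -> merged; set of 2 now {2, 4}
Step 2: find(4) -> no change; set of 4 is {2, 4}
Step 3: union(1, 9) -> merged; set of 1 now {1, 9}
Step 4: find(8) -> no change; set of 8 is {8}
Step 5: find(3) -> no change; set of 3 is {3}
Step 6: find(3) -> no change; set of 3 is {3}
Set of 1: {1, 9}; 8 is not a member.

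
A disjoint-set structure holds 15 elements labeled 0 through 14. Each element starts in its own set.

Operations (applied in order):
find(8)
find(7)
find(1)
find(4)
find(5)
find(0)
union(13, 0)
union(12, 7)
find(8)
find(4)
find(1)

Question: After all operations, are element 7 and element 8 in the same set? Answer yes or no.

Answer: no

Derivation:
Step 1: find(8) -> no change; set of 8 is {8}
Step 2: find(7) -> no change; set of 7 is {7}
Step 3: find(1) -> no change; set of 1 is {1}
Step 4: find(4) -> no change; set of 4 is {4}
Step 5: find(5) -> no change; set of 5 is {5}
Step 6: find(0) -> no change; set of 0 is {0}
Step 7: union(13, 0) -> merged; set of 13 now {0, 13}
Step 8: union(12, 7) -> merged; set of 12 now {7, 12}
Step 9: find(8) -> no change; set of 8 is {8}
Step 10: find(4) -> no change; set of 4 is {4}
Step 11: find(1) -> no change; set of 1 is {1}
Set of 7: {7, 12}; 8 is not a member.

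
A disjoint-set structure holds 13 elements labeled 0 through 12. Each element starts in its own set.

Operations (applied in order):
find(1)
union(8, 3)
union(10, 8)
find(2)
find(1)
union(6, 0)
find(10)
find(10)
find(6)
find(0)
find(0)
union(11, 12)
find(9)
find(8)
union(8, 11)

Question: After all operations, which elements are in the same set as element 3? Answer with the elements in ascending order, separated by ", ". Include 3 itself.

Step 1: find(1) -> no change; set of 1 is {1}
Step 2: union(8, 3) -> merged; set of 8 now {3, 8}
Step 3: union(10, 8) -> merged; set of 10 now {3, 8, 10}
Step 4: find(2) -> no change; set of 2 is {2}
Step 5: find(1) -> no change; set of 1 is {1}
Step 6: union(6, 0) -> merged; set of 6 now {0, 6}
Step 7: find(10) -> no change; set of 10 is {3, 8, 10}
Step 8: find(10) -> no change; set of 10 is {3, 8, 10}
Step 9: find(6) -> no change; set of 6 is {0, 6}
Step 10: find(0) -> no change; set of 0 is {0, 6}
Step 11: find(0) -> no change; set of 0 is {0, 6}
Step 12: union(11, 12) -> merged; set of 11 now {11, 12}
Step 13: find(9) -> no change; set of 9 is {9}
Step 14: find(8) -> no change; set of 8 is {3, 8, 10}
Step 15: union(8, 11) -> merged; set of 8 now {3, 8, 10, 11, 12}
Component of 3: {3, 8, 10, 11, 12}

Answer: 3, 8, 10, 11, 12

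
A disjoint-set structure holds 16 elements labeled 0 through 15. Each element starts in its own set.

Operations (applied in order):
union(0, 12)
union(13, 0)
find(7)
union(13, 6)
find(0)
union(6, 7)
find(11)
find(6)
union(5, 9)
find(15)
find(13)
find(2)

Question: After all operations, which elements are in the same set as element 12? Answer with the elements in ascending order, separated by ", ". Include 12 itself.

Step 1: union(0, 12) -> merged; set of 0 now {0, 12}
Step 2: union(13, 0) -> merged; set of 13 now {0, 12, 13}
Step 3: find(7) -> no change; set of 7 is {7}
Step 4: union(13, 6) -> merged; set of 13 now {0, 6, 12, 13}
Step 5: find(0) -> no change; set of 0 is {0, 6, 12, 13}
Step 6: union(6, 7) -> merged; set of 6 now {0, 6, 7, 12, 13}
Step 7: find(11) -> no change; set of 11 is {11}
Step 8: find(6) -> no change; set of 6 is {0, 6, 7, 12, 13}
Step 9: union(5, 9) -> merged; set of 5 now {5, 9}
Step 10: find(15) -> no change; set of 15 is {15}
Step 11: find(13) -> no change; set of 13 is {0, 6, 7, 12, 13}
Step 12: find(2) -> no change; set of 2 is {2}
Component of 12: {0, 6, 7, 12, 13}

Answer: 0, 6, 7, 12, 13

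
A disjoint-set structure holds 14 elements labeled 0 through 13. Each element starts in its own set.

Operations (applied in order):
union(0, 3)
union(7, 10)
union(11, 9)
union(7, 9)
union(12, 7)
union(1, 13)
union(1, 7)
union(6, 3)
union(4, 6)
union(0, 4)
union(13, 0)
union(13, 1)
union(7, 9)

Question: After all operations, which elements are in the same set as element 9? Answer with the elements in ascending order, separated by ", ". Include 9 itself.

Answer: 0, 1, 3, 4, 6, 7, 9, 10, 11, 12, 13

Derivation:
Step 1: union(0, 3) -> merged; set of 0 now {0, 3}
Step 2: union(7, 10) -> merged; set of 7 now {7, 10}
Step 3: union(11, 9) -> merged; set of 11 now {9, 11}
Step 4: union(7, 9) -> merged; set of 7 now {7, 9, 10, 11}
Step 5: union(12, 7) -> merged; set of 12 now {7, 9, 10, 11, 12}
Step 6: union(1, 13) -> merged; set of 1 now {1, 13}
Step 7: union(1, 7) -> merged; set of 1 now {1, 7, 9, 10, 11, 12, 13}
Step 8: union(6, 3) -> merged; set of 6 now {0, 3, 6}
Step 9: union(4, 6) -> merged; set of 4 now {0, 3, 4, 6}
Step 10: union(0, 4) -> already same set; set of 0 now {0, 3, 4, 6}
Step 11: union(13, 0) -> merged; set of 13 now {0, 1, 3, 4, 6, 7, 9, 10, 11, 12, 13}
Step 12: union(13, 1) -> already same set; set of 13 now {0, 1, 3, 4, 6, 7, 9, 10, 11, 12, 13}
Step 13: union(7, 9) -> already same set; set of 7 now {0, 1, 3, 4, 6, 7, 9, 10, 11, 12, 13}
Component of 9: {0, 1, 3, 4, 6, 7, 9, 10, 11, 12, 13}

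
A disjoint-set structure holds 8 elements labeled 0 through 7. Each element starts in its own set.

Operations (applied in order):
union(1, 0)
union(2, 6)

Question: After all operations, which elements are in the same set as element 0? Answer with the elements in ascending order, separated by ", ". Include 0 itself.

Answer: 0, 1

Derivation:
Step 1: union(1, 0) -> merged; set of 1 now {0, 1}
Step 2: union(2, 6) -> merged; set of 2 now {2, 6}
Component of 0: {0, 1}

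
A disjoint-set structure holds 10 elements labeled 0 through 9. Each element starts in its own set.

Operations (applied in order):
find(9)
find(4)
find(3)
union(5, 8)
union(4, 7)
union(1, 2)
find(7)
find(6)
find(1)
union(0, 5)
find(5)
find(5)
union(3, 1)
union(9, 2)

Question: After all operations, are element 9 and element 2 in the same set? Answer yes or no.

Answer: yes

Derivation:
Step 1: find(9) -> no change; set of 9 is {9}
Step 2: find(4) -> no change; set of 4 is {4}
Step 3: find(3) -> no change; set of 3 is {3}
Step 4: union(5, 8) -> merged; set of 5 now {5, 8}
Step 5: union(4, 7) -> merged; set of 4 now {4, 7}
Step 6: union(1, 2) -> merged; set of 1 now {1, 2}
Step 7: find(7) -> no change; set of 7 is {4, 7}
Step 8: find(6) -> no change; set of 6 is {6}
Step 9: find(1) -> no change; set of 1 is {1, 2}
Step 10: union(0, 5) -> merged; set of 0 now {0, 5, 8}
Step 11: find(5) -> no change; set of 5 is {0, 5, 8}
Step 12: find(5) -> no change; set of 5 is {0, 5, 8}
Step 13: union(3, 1) -> merged; set of 3 now {1, 2, 3}
Step 14: union(9, 2) -> merged; set of 9 now {1, 2, 3, 9}
Set of 9: {1, 2, 3, 9}; 2 is a member.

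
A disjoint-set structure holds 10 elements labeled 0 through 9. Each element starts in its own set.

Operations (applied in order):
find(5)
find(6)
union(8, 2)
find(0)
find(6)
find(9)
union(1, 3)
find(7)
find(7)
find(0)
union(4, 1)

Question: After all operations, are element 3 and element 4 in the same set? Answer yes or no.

Answer: yes

Derivation:
Step 1: find(5) -> no change; set of 5 is {5}
Step 2: find(6) -> no change; set of 6 is {6}
Step 3: union(8, 2) -> merged; set of 8 now {2, 8}
Step 4: find(0) -> no change; set of 0 is {0}
Step 5: find(6) -> no change; set of 6 is {6}
Step 6: find(9) -> no change; set of 9 is {9}
Step 7: union(1, 3) -> merged; set of 1 now {1, 3}
Step 8: find(7) -> no change; set of 7 is {7}
Step 9: find(7) -> no change; set of 7 is {7}
Step 10: find(0) -> no change; set of 0 is {0}
Step 11: union(4, 1) -> merged; set of 4 now {1, 3, 4}
Set of 3: {1, 3, 4}; 4 is a member.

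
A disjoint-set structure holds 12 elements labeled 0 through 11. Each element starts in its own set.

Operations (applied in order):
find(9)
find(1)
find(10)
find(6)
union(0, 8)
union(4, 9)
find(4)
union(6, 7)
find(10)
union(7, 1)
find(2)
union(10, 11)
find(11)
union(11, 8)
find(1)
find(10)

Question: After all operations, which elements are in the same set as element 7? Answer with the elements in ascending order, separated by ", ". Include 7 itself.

Answer: 1, 6, 7

Derivation:
Step 1: find(9) -> no change; set of 9 is {9}
Step 2: find(1) -> no change; set of 1 is {1}
Step 3: find(10) -> no change; set of 10 is {10}
Step 4: find(6) -> no change; set of 6 is {6}
Step 5: union(0, 8) -> merged; set of 0 now {0, 8}
Step 6: union(4, 9) -> merged; set of 4 now {4, 9}
Step 7: find(4) -> no change; set of 4 is {4, 9}
Step 8: union(6, 7) -> merged; set of 6 now {6, 7}
Step 9: find(10) -> no change; set of 10 is {10}
Step 10: union(7, 1) -> merged; set of 7 now {1, 6, 7}
Step 11: find(2) -> no change; set of 2 is {2}
Step 12: union(10, 11) -> merged; set of 10 now {10, 11}
Step 13: find(11) -> no change; set of 11 is {10, 11}
Step 14: union(11, 8) -> merged; set of 11 now {0, 8, 10, 11}
Step 15: find(1) -> no change; set of 1 is {1, 6, 7}
Step 16: find(10) -> no change; set of 10 is {0, 8, 10, 11}
Component of 7: {1, 6, 7}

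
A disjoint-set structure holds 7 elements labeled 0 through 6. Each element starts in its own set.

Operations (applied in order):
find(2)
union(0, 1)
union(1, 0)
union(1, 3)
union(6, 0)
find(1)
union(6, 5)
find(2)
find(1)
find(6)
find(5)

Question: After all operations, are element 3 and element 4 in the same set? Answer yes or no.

Step 1: find(2) -> no change; set of 2 is {2}
Step 2: union(0, 1) -> merged; set of 0 now {0, 1}
Step 3: union(1, 0) -> already same set; set of 1 now {0, 1}
Step 4: union(1, 3) -> merged; set of 1 now {0, 1, 3}
Step 5: union(6, 0) -> merged; set of 6 now {0, 1, 3, 6}
Step 6: find(1) -> no change; set of 1 is {0, 1, 3, 6}
Step 7: union(6, 5) -> merged; set of 6 now {0, 1, 3, 5, 6}
Step 8: find(2) -> no change; set of 2 is {2}
Step 9: find(1) -> no change; set of 1 is {0, 1, 3, 5, 6}
Step 10: find(6) -> no change; set of 6 is {0, 1, 3, 5, 6}
Step 11: find(5) -> no change; set of 5 is {0, 1, 3, 5, 6}
Set of 3: {0, 1, 3, 5, 6}; 4 is not a member.

Answer: no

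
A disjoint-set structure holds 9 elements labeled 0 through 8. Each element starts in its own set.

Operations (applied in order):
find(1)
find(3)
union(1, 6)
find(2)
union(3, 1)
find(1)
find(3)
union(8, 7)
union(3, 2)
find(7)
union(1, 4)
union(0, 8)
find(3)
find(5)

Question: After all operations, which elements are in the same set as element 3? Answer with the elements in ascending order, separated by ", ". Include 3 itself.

Answer: 1, 2, 3, 4, 6

Derivation:
Step 1: find(1) -> no change; set of 1 is {1}
Step 2: find(3) -> no change; set of 3 is {3}
Step 3: union(1, 6) -> merged; set of 1 now {1, 6}
Step 4: find(2) -> no change; set of 2 is {2}
Step 5: union(3, 1) -> merged; set of 3 now {1, 3, 6}
Step 6: find(1) -> no change; set of 1 is {1, 3, 6}
Step 7: find(3) -> no change; set of 3 is {1, 3, 6}
Step 8: union(8, 7) -> merged; set of 8 now {7, 8}
Step 9: union(3, 2) -> merged; set of 3 now {1, 2, 3, 6}
Step 10: find(7) -> no change; set of 7 is {7, 8}
Step 11: union(1, 4) -> merged; set of 1 now {1, 2, 3, 4, 6}
Step 12: union(0, 8) -> merged; set of 0 now {0, 7, 8}
Step 13: find(3) -> no change; set of 3 is {1, 2, 3, 4, 6}
Step 14: find(5) -> no change; set of 5 is {5}
Component of 3: {1, 2, 3, 4, 6}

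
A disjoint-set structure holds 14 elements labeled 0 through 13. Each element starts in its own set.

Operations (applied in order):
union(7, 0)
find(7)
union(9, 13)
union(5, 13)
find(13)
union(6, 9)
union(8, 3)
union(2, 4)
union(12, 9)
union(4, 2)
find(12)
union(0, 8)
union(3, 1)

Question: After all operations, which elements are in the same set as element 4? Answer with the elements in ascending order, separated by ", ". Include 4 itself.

Step 1: union(7, 0) -> merged; set of 7 now {0, 7}
Step 2: find(7) -> no change; set of 7 is {0, 7}
Step 3: union(9, 13) -> merged; set of 9 now {9, 13}
Step 4: union(5, 13) -> merged; set of 5 now {5, 9, 13}
Step 5: find(13) -> no change; set of 13 is {5, 9, 13}
Step 6: union(6, 9) -> merged; set of 6 now {5, 6, 9, 13}
Step 7: union(8, 3) -> merged; set of 8 now {3, 8}
Step 8: union(2, 4) -> merged; set of 2 now {2, 4}
Step 9: union(12, 9) -> merged; set of 12 now {5, 6, 9, 12, 13}
Step 10: union(4, 2) -> already same set; set of 4 now {2, 4}
Step 11: find(12) -> no change; set of 12 is {5, 6, 9, 12, 13}
Step 12: union(0, 8) -> merged; set of 0 now {0, 3, 7, 8}
Step 13: union(3, 1) -> merged; set of 3 now {0, 1, 3, 7, 8}
Component of 4: {2, 4}

Answer: 2, 4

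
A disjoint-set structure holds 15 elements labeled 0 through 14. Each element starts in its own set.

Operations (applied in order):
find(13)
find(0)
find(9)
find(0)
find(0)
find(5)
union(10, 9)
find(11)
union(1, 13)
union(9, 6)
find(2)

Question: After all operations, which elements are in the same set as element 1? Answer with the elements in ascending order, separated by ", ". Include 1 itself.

Step 1: find(13) -> no change; set of 13 is {13}
Step 2: find(0) -> no change; set of 0 is {0}
Step 3: find(9) -> no change; set of 9 is {9}
Step 4: find(0) -> no change; set of 0 is {0}
Step 5: find(0) -> no change; set of 0 is {0}
Step 6: find(5) -> no change; set of 5 is {5}
Step 7: union(10, 9) -> merged; set of 10 now {9, 10}
Step 8: find(11) -> no change; set of 11 is {11}
Step 9: union(1, 13) -> merged; set of 1 now {1, 13}
Step 10: union(9, 6) -> merged; set of 9 now {6, 9, 10}
Step 11: find(2) -> no change; set of 2 is {2}
Component of 1: {1, 13}

Answer: 1, 13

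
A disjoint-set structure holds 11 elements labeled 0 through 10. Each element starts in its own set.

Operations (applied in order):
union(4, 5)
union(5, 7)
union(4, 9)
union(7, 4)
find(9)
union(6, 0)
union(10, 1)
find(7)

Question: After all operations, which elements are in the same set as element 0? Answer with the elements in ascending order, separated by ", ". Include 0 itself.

Step 1: union(4, 5) -> merged; set of 4 now {4, 5}
Step 2: union(5, 7) -> merged; set of 5 now {4, 5, 7}
Step 3: union(4, 9) -> merged; set of 4 now {4, 5, 7, 9}
Step 4: union(7, 4) -> already same set; set of 7 now {4, 5, 7, 9}
Step 5: find(9) -> no change; set of 9 is {4, 5, 7, 9}
Step 6: union(6, 0) -> merged; set of 6 now {0, 6}
Step 7: union(10, 1) -> merged; set of 10 now {1, 10}
Step 8: find(7) -> no change; set of 7 is {4, 5, 7, 9}
Component of 0: {0, 6}

Answer: 0, 6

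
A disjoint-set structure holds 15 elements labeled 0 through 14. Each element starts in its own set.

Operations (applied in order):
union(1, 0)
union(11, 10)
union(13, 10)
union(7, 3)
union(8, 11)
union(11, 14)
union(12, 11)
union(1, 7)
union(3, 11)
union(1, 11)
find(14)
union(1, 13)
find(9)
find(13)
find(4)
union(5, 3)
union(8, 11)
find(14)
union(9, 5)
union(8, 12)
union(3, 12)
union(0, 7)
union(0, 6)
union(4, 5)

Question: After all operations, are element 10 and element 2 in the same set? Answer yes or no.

Step 1: union(1, 0) -> merged; set of 1 now {0, 1}
Step 2: union(11, 10) -> merged; set of 11 now {10, 11}
Step 3: union(13, 10) -> merged; set of 13 now {10, 11, 13}
Step 4: union(7, 3) -> merged; set of 7 now {3, 7}
Step 5: union(8, 11) -> merged; set of 8 now {8, 10, 11, 13}
Step 6: union(11, 14) -> merged; set of 11 now {8, 10, 11, 13, 14}
Step 7: union(12, 11) -> merged; set of 12 now {8, 10, 11, 12, 13, 14}
Step 8: union(1, 7) -> merged; set of 1 now {0, 1, 3, 7}
Step 9: union(3, 11) -> merged; set of 3 now {0, 1, 3, 7, 8, 10, 11, 12, 13, 14}
Step 10: union(1, 11) -> already same set; set of 1 now {0, 1, 3, 7, 8, 10, 11, 12, 13, 14}
Step 11: find(14) -> no change; set of 14 is {0, 1, 3, 7, 8, 10, 11, 12, 13, 14}
Step 12: union(1, 13) -> already same set; set of 1 now {0, 1, 3, 7, 8, 10, 11, 12, 13, 14}
Step 13: find(9) -> no change; set of 9 is {9}
Step 14: find(13) -> no change; set of 13 is {0, 1, 3, 7, 8, 10, 11, 12, 13, 14}
Step 15: find(4) -> no change; set of 4 is {4}
Step 16: union(5, 3) -> merged; set of 5 now {0, 1, 3, 5, 7, 8, 10, 11, 12, 13, 14}
Step 17: union(8, 11) -> already same set; set of 8 now {0, 1, 3, 5, 7, 8, 10, 11, 12, 13, 14}
Step 18: find(14) -> no change; set of 14 is {0, 1, 3, 5, 7, 8, 10, 11, 12, 13, 14}
Step 19: union(9, 5) -> merged; set of 9 now {0, 1, 3, 5, 7, 8, 9, 10, 11, 12, 13, 14}
Step 20: union(8, 12) -> already same set; set of 8 now {0, 1, 3, 5, 7, 8, 9, 10, 11, 12, 13, 14}
Step 21: union(3, 12) -> already same set; set of 3 now {0, 1, 3, 5, 7, 8, 9, 10, 11, 12, 13, 14}
Step 22: union(0, 7) -> already same set; set of 0 now {0, 1, 3, 5, 7, 8, 9, 10, 11, 12, 13, 14}
Step 23: union(0, 6) -> merged; set of 0 now {0, 1, 3, 5, 6, 7, 8, 9, 10, 11, 12, 13, 14}
Step 24: union(4, 5) -> merged; set of 4 now {0, 1, 3, 4, 5, 6, 7, 8, 9, 10, 11, 12, 13, 14}
Set of 10: {0, 1, 3, 4, 5, 6, 7, 8, 9, 10, 11, 12, 13, 14}; 2 is not a member.

Answer: no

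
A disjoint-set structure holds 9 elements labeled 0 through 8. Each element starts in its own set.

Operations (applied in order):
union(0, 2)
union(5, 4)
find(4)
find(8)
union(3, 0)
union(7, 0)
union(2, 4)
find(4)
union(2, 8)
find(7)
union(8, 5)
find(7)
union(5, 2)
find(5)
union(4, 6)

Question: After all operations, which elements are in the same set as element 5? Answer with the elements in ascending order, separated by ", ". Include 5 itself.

Step 1: union(0, 2) -> merged; set of 0 now {0, 2}
Step 2: union(5, 4) -> merged; set of 5 now {4, 5}
Step 3: find(4) -> no change; set of 4 is {4, 5}
Step 4: find(8) -> no change; set of 8 is {8}
Step 5: union(3, 0) -> merged; set of 3 now {0, 2, 3}
Step 6: union(7, 0) -> merged; set of 7 now {0, 2, 3, 7}
Step 7: union(2, 4) -> merged; set of 2 now {0, 2, 3, 4, 5, 7}
Step 8: find(4) -> no change; set of 4 is {0, 2, 3, 4, 5, 7}
Step 9: union(2, 8) -> merged; set of 2 now {0, 2, 3, 4, 5, 7, 8}
Step 10: find(7) -> no change; set of 7 is {0, 2, 3, 4, 5, 7, 8}
Step 11: union(8, 5) -> already same set; set of 8 now {0, 2, 3, 4, 5, 7, 8}
Step 12: find(7) -> no change; set of 7 is {0, 2, 3, 4, 5, 7, 8}
Step 13: union(5, 2) -> already same set; set of 5 now {0, 2, 3, 4, 5, 7, 8}
Step 14: find(5) -> no change; set of 5 is {0, 2, 3, 4, 5, 7, 8}
Step 15: union(4, 6) -> merged; set of 4 now {0, 2, 3, 4, 5, 6, 7, 8}
Component of 5: {0, 2, 3, 4, 5, 6, 7, 8}

Answer: 0, 2, 3, 4, 5, 6, 7, 8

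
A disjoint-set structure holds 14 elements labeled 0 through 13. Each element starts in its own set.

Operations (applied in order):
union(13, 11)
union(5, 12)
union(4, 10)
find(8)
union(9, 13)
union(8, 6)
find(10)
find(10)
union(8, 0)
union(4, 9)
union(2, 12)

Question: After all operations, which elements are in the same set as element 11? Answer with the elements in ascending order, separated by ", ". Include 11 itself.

Answer: 4, 9, 10, 11, 13

Derivation:
Step 1: union(13, 11) -> merged; set of 13 now {11, 13}
Step 2: union(5, 12) -> merged; set of 5 now {5, 12}
Step 3: union(4, 10) -> merged; set of 4 now {4, 10}
Step 4: find(8) -> no change; set of 8 is {8}
Step 5: union(9, 13) -> merged; set of 9 now {9, 11, 13}
Step 6: union(8, 6) -> merged; set of 8 now {6, 8}
Step 7: find(10) -> no change; set of 10 is {4, 10}
Step 8: find(10) -> no change; set of 10 is {4, 10}
Step 9: union(8, 0) -> merged; set of 8 now {0, 6, 8}
Step 10: union(4, 9) -> merged; set of 4 now {4, 9, 10, 11, 13}
Step 11: union(2, 12) -> merged; set of 2 now {2, 5, 12}
Component of 11: {4, 9, 10, 11, 13}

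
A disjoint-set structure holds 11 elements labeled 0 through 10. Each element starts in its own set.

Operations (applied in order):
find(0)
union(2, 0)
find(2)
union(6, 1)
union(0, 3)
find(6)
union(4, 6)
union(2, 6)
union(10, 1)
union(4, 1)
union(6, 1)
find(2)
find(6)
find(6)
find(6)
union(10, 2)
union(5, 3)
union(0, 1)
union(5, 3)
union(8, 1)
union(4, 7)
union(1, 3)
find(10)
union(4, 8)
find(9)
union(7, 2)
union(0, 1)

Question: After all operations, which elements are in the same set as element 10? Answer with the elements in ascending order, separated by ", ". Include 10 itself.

Step 1: find(0) -> no change; set of 0 is {0}
Step 2: union(2, 0) -> merged; set of 2 now {0, 2}
Step 3: find(2) -> no change; set of 2 is {0, 2}
Step 4: union(6, 1) -> merged; set of 6 now {1, 6}
Step 5: union(0, 3) -> merged; set of 0 now {0, 2, 3}
Step 6: find(6) -> no change; set of 6 is {1, 6}
Step 7: union(4, 6) -> merged; set of 4 now {1, 4, 6}
Step 8: union(2, 6) -> merged; set of 2 now {0, 1, 2, 3, 4, 6}
Step 9: union(10, 1) -> merged; set of 10 now {0, 1, 2, 3, 4, 6, 10}
Step 10: union(4, 1) -> already same set; set of 4 now {0, 1, 2, 3, 4, 6, 10}
Step 11: union(6, 1) -> already same set; set of 6 now {0, 1, 2, 3, 4, 6, 10}
Step 12: find(2) -> no change; set of 2 is {0, 1, 2, 3, 4, 6, 10}
Step 13: find(6) -> no change; set of 6 is {0, 1, 2, 3, 4, 6, 10}
Step 14: find(6) -> no change; set of 6 is {0, 1, 2, 3, 4, 6, 10}
Step 15: find(6) -> no change; set of 6 is {0, 1, 2, 3, 4, 6, 10}
Step 16: union(10, 2) -> already same set; set of 10 now {0, 1, 2, 3, 4, 6, 10}
Step 17: union(5, 3) -> merged; set of 5 now {0, 1, 2, 3, 4, 5, 6, 10}
Step 18: union(0, 1) -> already same set; set of 0 now {0, 1, 2, 3, 4, 5, 6, 10}
Step 19: union(5, 3) -> already same set; set of 5 now {0, 1, 2, 3, 4, 5, 6, 10}
Step 20: union(8, 1) -> merged; set of 8 now {0, 1, 2, 3, 4, 5, 6, 8, 10}
Step 21: union(4, 7) -> merged; set of 4 now {0, 1, 2, 3, 4, 5, 6, 7, 8, 10}
Step 22: union(1, 3) -> already same set; set of 1 now {0, 1, 2, 3, 4, 5, 6, 7, 8, 10}
Step 23: find(10) -> no change; set of 10 is {0, 1, 2, 3, 4, 5, 6, 7, 8, 10}
Step 24: union(4, 8) -> already same set; set of 4 now {0, 1, 2, 3, 4, 5, 6, 7, 8, 10}
Step 25: find(9) -> no change; set of 9 is {9}
Step 26: union(7, 2) -> already same set; set of 7 now {0, 1, 2, 3, 4, 5, 6, 7, 8, 10}
Step 27: union(0, 1) -> already same set; set of 0 now {0, 1, 2, 3, 4, 5, 6, 7, 8, 10}
Component of 10: {0, 1, 2, 3, 4, 5, 6, 7, 8, 10}

Answer: 0, 1, 2, 3, 4, 5, 6, 7, 8, 10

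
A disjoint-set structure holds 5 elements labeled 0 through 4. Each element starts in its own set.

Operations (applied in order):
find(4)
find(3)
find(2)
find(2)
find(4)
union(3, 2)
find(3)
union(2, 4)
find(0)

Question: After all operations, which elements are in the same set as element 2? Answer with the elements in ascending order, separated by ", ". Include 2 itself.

Step 1: find(4) -> no change; set of 4 is {4}
Step 2: find(3) -> no change; set of 3 is {3}
Step 3: find(2) -> no change; set of 2 is {2}
Step 4: find(2) -> no change; set of 2 is {2}
Step 5: find(4) -> no change; set of 4 is {4}
Step 6: union(3, 2) -> merged; set of 3 now {2, 3}
Step 7: find(3) -> no change; set of 3 is {2, 3}
Step 8: union(2, 4) -> merged; set of 2 now {2, 3, 4}
Step 9: find(0) -> no change; set of 0 is {0}
Component of 2: {2, 3, 4}

Answer: 2, 3, 4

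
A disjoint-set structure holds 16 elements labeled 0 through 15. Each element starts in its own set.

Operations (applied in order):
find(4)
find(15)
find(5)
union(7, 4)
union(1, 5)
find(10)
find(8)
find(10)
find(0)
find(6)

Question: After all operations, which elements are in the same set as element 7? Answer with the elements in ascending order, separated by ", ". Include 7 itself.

Answer: 4, 7

Derivation:
Step 1: find(4) -> no change; set of 4 is {4}
Step 2: find(15) -> no change; set of 15 is {15}
Step 3: find(5) -> no change; set of 5 is {5}
Step 4: union(7, 4) -> merged; set of 7 now {4, 7}
Step 5: union(1, 5) -> merged; set of 1 now {1, 5}
Step 6: find(10) -> no change; set of 10 is {10}
Step 7: find(8) -> no change; set of 8 is {8}
Step 8: find(10) -> no change; set of 10 is {10}
Step 9: find(0) -> no change; set of 0 is {0}
Step 10: find(6) -> no change; set of 6 is {6}
Component of 7: {4, 7}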